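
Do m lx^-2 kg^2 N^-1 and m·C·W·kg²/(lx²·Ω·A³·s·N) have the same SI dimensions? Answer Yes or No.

Left side:
  lx = lm/m² (illuminance = luminous flux per area),
      = m⁻²·cd.
  So lx⁻² = m⁴·cd⁻².
  N = kg·m/s² = kg·m·s⁻² (force = mass × acceleration).
  So N⁻¹ = kg⁻¹·m⁻¹·s².
  Combining: m·lx⁻²·kg²·N⁻¹ = m · (m⁴·cd⁻²) · kg² · (kg⁻¹·m⁻¹·s²) = kg·m⁴·s²·cd⁻².
Right side:
  lx = m⁻²·cd.
  So lx⁻² = m⁴·cd⁻².
  Ω = kg·m²·s⁻³·A⁻².
  So Ω⁻¹ = kg⁻¹·m⁻²·s³·A².
  C = s·A.
  W = kg·m²·s⁻³.
  N = kg·m·s⁻².
  So N⁻¹ = kg⁻¹·m⁻¹·s².
  Combining: lx⁻²·m·Ω⁻¹·A⁻³·C·W·kg²·s⁻¹·N⁻¹ = (m⁴·cd⁻²) · m · (kg⁻¹·m⁻²·s³·A²) · A⁻³ · (s·A) · (kg·m²·s⁻³) · kg² · s⁻¹ · (kg⁻¹·m⁻¹·s²) = kg·m⁴·s²·cd⁻².
Both reduce to kg·m⁴·s²·cd⁻².

Yes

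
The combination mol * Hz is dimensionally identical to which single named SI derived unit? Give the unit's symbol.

Hz = 1/s = s⁻¹ (frequency is cycles per second).
Combining: mol·Hz = mol · s⁻¹ = s⁻¹·mol.
s⁻¹·mol is the base-SI form of the katal.

kat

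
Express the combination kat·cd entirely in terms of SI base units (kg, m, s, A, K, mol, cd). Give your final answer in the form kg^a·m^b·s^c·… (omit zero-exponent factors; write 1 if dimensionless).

s⁻¹·mol·cd

kat = s⁻¹·mol.
Combining: kat·cd = (s⁻¹·mol) · cd = s⁻¹·mol·cd.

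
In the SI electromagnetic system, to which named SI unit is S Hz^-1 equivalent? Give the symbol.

F

S = kg⁻¹·m⁻²·s³·A².
Hz = s⁻¹.
So Hz⁻¹ = s.
Combining: S·Hz⁻¹ = (kg⁻¹·m⁻²·s³·A²) · s = kg⁻¹·m⁻²·s⁴·A².
kg⁻¹·m⁻²·s⁴·A² is the base-SI form of the farad.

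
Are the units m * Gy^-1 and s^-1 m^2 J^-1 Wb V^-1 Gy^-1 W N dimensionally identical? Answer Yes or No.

No

Left side:
  Gy = m²·s⁻².
  So Gy⁻¹ = m⁻²·s².
  Combining: m·Gy⁻¹ = m · (m⁻²·s²) = m⁻¹·s².
Right side:
  J = kg·m²·s⁻².
  So J⁻¹ = kg⁻¹·m⁻²·s².
  Wb = kg·m²·s⁻²·A⁻¹.
  V = kg·m²·s⁻³·A⁻¹.
  So V⁻¹ = kg⁻¹·m⁻²·s³·A.
  Gy = m²·s⁻².
  So Gy⁻¹ = m⁻²·s².
  W = kg·m²·s⁻³.
  N = kg·m·s⁻².
  Combining: s⁻¹·m²·J⁻¹·Wb·V⁻¹·Gy⁻¹·W·N = s⁻¹ · m² · (kg⁻¹·m⁻²·s²) · (kg·m²·s⁻²·A⁻¹) · (kg⁻¹·m⁻²·s³·A) · (m⁻²·s²) · (kg·m²·s⁻³) · (kg·m·s⁻²) = kg·m·s⁻¹.
Left is m⁻¹·s²; right is kg·m·s⁻¹ — different.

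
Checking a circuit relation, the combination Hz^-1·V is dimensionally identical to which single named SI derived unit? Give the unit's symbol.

Hz = 1/s = s⁻¹ (frequency is cycles per second).
So Hz⁻¹ = s.
V = W/A (potential = power per current),
    = kg·m²·s⁻³·A⁻¹.
Combining: Hz⁻¹·V = s · (kg·m²·s⁻³·A⁻¹) = kg·m²·s⁻²·A⁻¹.
kg·m²·s⁻²·A⁻¹ is the base-SI form of the weber.

Wb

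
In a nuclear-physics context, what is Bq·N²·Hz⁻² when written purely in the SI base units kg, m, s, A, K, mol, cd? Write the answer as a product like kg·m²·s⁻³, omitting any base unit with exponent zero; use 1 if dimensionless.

Bq = 1/s = s⁻¹ (activity is decays per second).
N = kg·m/s² = kg·m·s⁻² (force = mass × acceleration).
So N² = kg²·m²·s⁻⁴.
Hz = 1/s = s⁻¹ (frequency is cycles per second).
So Hz⁻² = s².
Combining: Bq·N²·Hz⁻² = s⁻¹ · (kg²·m²·s⁻⁴) · s² = kg²·m²·s⁻³.

kg²·m²·s⁻³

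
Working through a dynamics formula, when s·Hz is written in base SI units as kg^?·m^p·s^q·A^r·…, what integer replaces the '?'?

Hz = s⁻¹.
Combining: s·Hz = s · s⁻¹ = 1.
The exponent of kg is 0.

0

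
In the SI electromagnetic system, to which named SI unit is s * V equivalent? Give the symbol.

Wb

V = W/A (potential = power per current),
    = kg·m²·s⁻³·A⁻¹.
Combining: s·V = s · (kg·m²·s⁻³·A⁻¹) = kg·m²·s⁻²·A⁻¹.
kg·m²·s⁻²·A⁻¹ is the base-SI form of the weber.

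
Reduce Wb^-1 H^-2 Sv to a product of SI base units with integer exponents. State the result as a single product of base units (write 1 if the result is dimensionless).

kg⁻³·m⁻⁴·s⁴·A⁵

Wb = V·s (flux: a volt is a weber per second),
    = kg·m²·s⁻²·A⁻¹.
So Wb⁻¹ = kg⁻¹·m⁻²·s²·A.
H = Wb/A (inductance = flux per current),
    = kg·m²·s⁻²·A⁻².
So H⁻² = kg⁻²·m⁻⁴·s⁴·A⁴.
Sv = J/kg (equivalent dose = energy per mass),
    = m²·s⁻².
Combining: Wb⁻¹·H⁻²·Sv = (kg⁻¹·m⁻²·s²·A) · (kg⁻²·m⁻⁴·s⁴·A⁴) · (m²·s⁻²) = kg⁻³·m⁻⁴·s⁴·A⁵.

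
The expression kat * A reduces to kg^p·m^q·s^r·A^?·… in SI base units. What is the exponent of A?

kat = mol/s = s⁻¹·mol (catalytic activity).
Combining: kat·A = (s⁻¹·mol) · A = s⁻¹·A·mol.
The exponent of A is 1.

1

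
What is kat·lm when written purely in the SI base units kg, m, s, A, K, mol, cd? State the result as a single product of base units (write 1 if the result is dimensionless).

kat = mol/s = s⁻¹·mol (catalytic activity).
lm = cd·sr = cd (luminous flux; sr is dimensionless).
Combining: kat·lm = (s⁻¹·mol) · cd = s⁻¹·mol·cd.

s⁻¹·mol·cd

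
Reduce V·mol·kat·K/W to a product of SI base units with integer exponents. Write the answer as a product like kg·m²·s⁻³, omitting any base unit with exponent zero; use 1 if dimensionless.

W = kg·m²·s⁻³.
So W⁻¹ = kg⁻¹·m⁻²·s³.
V = kg·m²·s⁻³·A⁻¹.
kat = s⁻¹·mol.
Combining: W⁻¹·V·mol·kat·K = (kg⁻¹·m⁻²·s³) · (kg·m²·s⁻³·A⁻¹) · mol · (s⁻¹·mol) · K = s⁻¹·A⁻¹·K·mol².

s⁻¹·A⁻¹·K·mol²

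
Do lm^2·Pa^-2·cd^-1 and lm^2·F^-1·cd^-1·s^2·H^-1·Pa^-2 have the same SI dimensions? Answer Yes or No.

Left side:
  lm = cd·sr = cd (luminous flux; sr is dimensionless).
  So lm² = cd².
  Pa = N/m² (pressure = force per area),
      = kg·m⁻¹·s⁻².
  So Pa⁻² = kg⁻²·m²·s⁴.
  Combining: lm²·Pa⁻²·cd⁻¹ = cd² · (kg⁻²·m²·s⁴) · cd⁻¹ = kg⁻²·m²·s⁴·cd.
Right side:
  lm = cd·sr = cd (luminous flux; sr is dimensionless).
  So lm² = cd².
  F = C/V (capacitance = charge per voltage),
      = A·s/(kg·m²·s⁻³·A⁻¹) (substituting C and V),
      = kg⁻¹·m⁻²·s⁴·A².
  So F⁻¹ = kg·m²·s⁻⁴·A⁻².
  H = Wb/A (inductance = flux per current),
      = kg·m²·s⁻²·A⁻².
  So H⁻¹ = kg⁻¹·m⁻²·s²·A².
  Pa = N/m² (pressure = force per area),
      = kg·m⁻¹·s⁻².
  So Pa⁻² = kg⁻²·m²·s⁴.
  Combining: lm²·F⁻¹·cd⁻¹·s²·H⁻¹·Pa⁻² = cd² · (kg·m²·s⁻⁴·A⁻²) · cd⁻¹ · s² · (kg⁻¹·m⁻²·s²·A²) · (kg⁻²·m²·s⁴) = kg⁻²·m²·s⁴·cd.
Both reduce to kg⁻²·m²·s⁴·cd.

Yes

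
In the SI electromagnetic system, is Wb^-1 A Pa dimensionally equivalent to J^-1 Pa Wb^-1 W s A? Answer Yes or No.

Yes

Left side:
  Wb = V·s (flux: a volt is a weber per second),
      = kg·m²·s⁻²·A⁻¹.
  So Wb⁻¹ = kg⁻¹·m⁻²·s²·A.
  Pa = N/m² (pressure = force per area),
      = kg·m⁻¹·s⁻².
  Combining: Wb⁻¹·A·Pa = (kg⁻¹·m⁻²·s²·A) · A · (kg·m⁻¹·s⁻²) = m⁻³·A².
Right side:
  J = N·m (work = force × distance),
      = kg·m²·s⁻².
  So J⁻¹ = kg⁻¹·m⁻²·s².
  Pa = N/m² (pressure = force per area),
      = kg·m⁻¹·s⁻².
  Wb = V·s (flux: a volt is a weber per second),
      = kg·m²·s⁻²·A⁻¹.
  So Wb⁻¹ = kg⁻¹·m⁻²·s²·A.
  W = J/s (power = energy per time),
      = kg·m²·s⁻³.
  Combining: J⁻¹·Pa·Wb⁻¹·W·s·A = (kg⁻¹·m⁻²·s²) · (kg·m⁻¹·s⁻²) · (kg⁻¹·m⁻²·s²·A) · (kg·m²·s⁻³) · s · A = m⁻³·A².
Both reduce to m⁻³·A².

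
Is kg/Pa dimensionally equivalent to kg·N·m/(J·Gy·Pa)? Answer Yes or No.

Left side:
  Pa = kg·m⁻¹·s⁻².
  So Pa⁻¹ = kg⁻¹·m·s².
  Combining: Pa⁻¹·kg = (kg⁻¹·m·s²) · kg = m·s².
Right side:
  J = kg·m²·s⁻².
  So J⁻¹ = kg⁻¹·m⁻²·s².
  Gy = m²·s⁻².
  So Gy⁻¹ = m⁻²·s².
  N = kg·m·s⁻².
  Pa = kg·m⁻¹·s⁻².
  So Pa⁻¹ = kg⁻¹·m·s².
  Combining: kg·J⁻¹·Gy⁻¹·N·m·Pa⁻¹ = kg · (kg⁻¹·m⁻²·s²) · (m⁻²·s²) · (kg·m·s⁻²) · m · (kg⁻¹·m·s²) = m⁻¹·s⁴.
Left is m·s²; right is m⁻¹·s⁴ — different.

No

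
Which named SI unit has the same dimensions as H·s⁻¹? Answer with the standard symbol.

Ω

H = Wb/A (inductance = flux per current),
    = kg·m²·s⁻²·A⁻².
Combining: H·s⁻¹ = (kg·m²·s⁻²·A⁻²) · s⁻¹ = kg·m²·s⁻³·A⁻².
kg·m²·s⁻³·A⁻² is the base-SI form of the ohm.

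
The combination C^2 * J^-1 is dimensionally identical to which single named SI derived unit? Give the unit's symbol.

F

C = A·s = s·A (charge = current × time).
So C² = s²·A².
J = N·m (work = force × distance),
    = kg·m²·s⁻².
So J⁻¹ = kg⁻¹·m⁻²·s².
Combining: C²·J⁻¹ = (s²·A²) · (kg⁻¹·m⁻²·s²) = kg⁻¹·m⁻²·s⁴·A².
kg⁻¹·m⁻²·s⁴·A² is the base-SI form of the farad.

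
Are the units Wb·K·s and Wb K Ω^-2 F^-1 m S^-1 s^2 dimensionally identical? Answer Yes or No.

No

Left side:
  Wb = V·s (flux: a volt is a weber per second),
      = kg·m²·s⁻²·A⁻¹.
  Combining: Wb·K·s = (kg·m²·s⁻²·A⁻¹) · K · s = kg·m²·s⁻¹·A⁻¹·K.
Right side:
  Wb = kg·m²·s⁻²·A⁻¹.
  Ω = kg·m²·s⁻³·A⁻².
  So Ω⁻² = kg⁻²·m⁻⁴·s⁶·A⁴.
  F = kg⁻¹·m⁻²·s⁴·A².
  So F⁻¹ = kg·m²·s⁻⁴·A⁻².
  S = kg⁻¹·m⁻²·s³·A².
  So S⁻¹ = kg·m²·s⁻³·A⁻².
  Combining: Wb·K·Ω⁻²·F⁻¹·m·S⁻¹·s² = (kg·m²·s⁻²·A⁻¹) · K · (kg⁻²·m⁻⁴·s⁶·A⁴) · (kg·m²·s⁻⁴·A⁻²) · m · (kg·m²·s⁻³·A⁻²) · s² = kg·m³·s⁻¹·A⁻¹·K.
Left is kg·m²·s⁻¹·A⁻¹·K; right is kg·m³·s⁻¹·A⁻¹·K — different.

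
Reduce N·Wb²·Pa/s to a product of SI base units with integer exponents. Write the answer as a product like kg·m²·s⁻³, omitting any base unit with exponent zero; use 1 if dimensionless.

kg⁴·m⁴·s⁻⁹·A⁻²

N = kg·m/s² = kg·m·s⁻² (force = mass × acceleration).
Wb = V·s (flux: a volt is a weber per second),
    = kg·m²·s⁻²·A⁻¹.
So Wb² = kg²·m⁴·s⁻⁴·A⁻².
Pa = N/m² (pressure = force per area),
    = kg·m⁻¹·s⁻².
Combining: N·s⁻¹·Wb²·Pa = (kg·m·s⁻²) · s⁻¹ · (kg²·m⁴·s⁻⁴·A⁻²) · (kg·m⁻¹·s⁻²) = kg⁴·m⁴·s⁻⁹·A⁻².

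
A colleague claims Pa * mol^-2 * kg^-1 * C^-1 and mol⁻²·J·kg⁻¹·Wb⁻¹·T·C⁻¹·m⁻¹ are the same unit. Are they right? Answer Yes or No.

Yes

Left side:
  Pa = kg·m⁻¹·s⁻².
  C = s·A.
  So C⁻¹ = s⁻¹·A⁻¹.
  Combining: Pa·mol⁻²·kg⁻¹·C⁻¹ = (kg·m⁻¹·s⁻²) · mol⁻² · kg⁻¹ · (s⁻¹·A⁻¹) = m⁻¹·s⁻³·A⁻¹·mol⁻².
Right side:
  J = N·m (work = force × distance),
      = kg·m²·s⁻².
  Wb = V·s (flux: a volt is a weber per second),
      = kg·m²·s⁻²·A⁻¹.
  So Wb⁻¹ = kg⁻¹·m⁻²·s²·A.
  T = Wb/m² (flux density = flux per area),
      = kg·s⁻²·A⁻¹.
  C = A·s = s·A (charge = current × time).
  So C⁻¹ = s⁻¹·A⁻¹.
  Combining: mol⁻²·J·kg⁻¹·Wb⁻¹·T·C⁻¹·m⁻¹ = mol⁻² · (kg·m²·s⁻²) · kg⁻¹ · (kg⁻¹·m⁻²·s²·A) · (kg·s⁻²·A⁻¹) · (s⁻¹·A⁻¹) · m⁻¹ = m⁻¹·s⁻³·A⁻¹·mol⁻².
Both reduce to m⁻¹·s⁻³·A⁻¹·mol⁻².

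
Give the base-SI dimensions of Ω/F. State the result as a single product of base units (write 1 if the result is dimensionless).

kg²·m⁴·s⁻⁷·A⁻⁴

Ω = V/A (resistance = voltage per current),
    = kg·m²·s⁻³·A⁻².
F = C/V (capacitance = charge per voltage),
    = A·s/(kg·m²·s⁻³·A⁻¹) (substituting C and V),
    = kg⁻¹·m⁻²·s⁴·A².
So F⁻¹ = kg·m²·s⁻⁴·A⁻².
Combining: Ω·F⁻¹ = (kg·m²·s⁻³·A⁻²) · (kg·m²·s⁻⁴·A⁻²) = kg²·m⁴·s⁻⁷·A⁻⁴.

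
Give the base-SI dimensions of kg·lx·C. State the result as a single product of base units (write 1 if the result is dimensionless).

lx = lm/m² (illuminance = luminous flux per area),
    = m⁻²·cd.
C = A·s = s·A (charge = current × time).
Combining: kg·lx·C = kg · (m⁻²·cd) · (s·A) = kg·m⁻²·s·A·cd.

kg·m⁻²·s·A·cd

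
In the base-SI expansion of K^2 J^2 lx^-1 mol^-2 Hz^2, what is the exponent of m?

6

J = N·m (work = force × distance),
    = kg·m²·s⁻².
So J² = kg²·m⁴·s⁻⁴.
lx = lm/m² (illuminance = luminous flux per area),
    = m⁻²·cd.
So lx⁻¹ = m²·cd⁻¹.
Hz = 1/s = s⁻¹ (frequency is cycles per second).
So Hz² = s⁻².
Combining: K²·J²·lx⁻¹·mol⁻²·Hz² = K² · (kg²·m⁴·s⁻⁴) · (m²·cd⁻¹) · mol⁻² · s⁻² = kg²·m⁶·s⁻⁶·K²·mol⁻²·cd⁻¹.
The exponent of m is 6.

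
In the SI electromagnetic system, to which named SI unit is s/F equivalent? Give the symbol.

Ω

F = C/V (capacitance = charge per voltage),
    = A·s/(kg·m²·s⁻³·A⁻¹) (substituting C and V),
    = kg⁻¹·m⁻²·s⁴·A².
So F⁻¹ = kg·m²·s⁻⁴·A⁻².
Combining: F⁻¹·s = (kg·m²·s⁻⁴·A⁻²) · s = kg·m²·s⁻³·A⁻².
kg·m²·s⁻³·A⁻² is the base-SI form of the ohm.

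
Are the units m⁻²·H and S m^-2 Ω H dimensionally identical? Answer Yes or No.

Left side:
  H = Wb/A (inductance = flux per current),
      = kg·m²·s⁻²·A⁻².
  Combining: m⁻²·H = m⁻² · (kg·m²·s⁻²·A⁻²) = kg·s⁻²·A⁻².
Right side:
  S = 1/Ω (conductance is reciprocal resistance),
      = kg⁻¹·m⁻²·s³·A².
  Ω = V/A (resistance = voltage per current),
      = kg·m²·s⁻³·A⁻².
  H = Wb/A (inductance = flux per current),
      = kg·m²·s⁻²·A⁻².
  Combining: S·m⁻²·Ω·H = (kg⁻¹·m⁻²·s³·A²) · m⁻² · (kg·m²·s⁻³·A⁻²) · (kg·m²·s⁻²·A⁻²) = kg·s⁻²·A⁻².
Both reduce to kg·s⁻²·A⁻².

Yes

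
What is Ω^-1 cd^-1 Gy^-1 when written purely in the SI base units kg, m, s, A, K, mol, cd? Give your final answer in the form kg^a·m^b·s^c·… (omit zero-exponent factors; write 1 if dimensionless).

Ω = kg·m²·s⁻³·A⁻².
So Ω⁻¹ = kg⁻¹·m⁻²·s³·A².
Gy = m²·s⁻².
So Gy⁻¹ = m⁻²·s².
Combining: Ω⁻¹·cd⁻¹·Gy⁻¹ = (kg⁻¹·m⁻²·s³·A²) · cd⁻¹ · (m⁻²·s²) = kg⁻¹·m⁻⁴·s⁵·A²·cd⁻¹.

kg⁻¹·m⁻⁴·s⁵·A²·cd⁻¹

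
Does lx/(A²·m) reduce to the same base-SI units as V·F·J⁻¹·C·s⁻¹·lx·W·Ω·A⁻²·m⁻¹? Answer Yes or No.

No

Left side:
  lx = m⁻²·cd.
  Combining: lx·A⁻²·m⁻¹ = (m⁻²·cd) · A⁻² · m⁻¹ = m⁻³·A⁻²·cd.
Right side:
  V = kg·m²·s⁻³·A⁻¹.
  F = kg⁻¹·m⁻²·s⁴·A².
  J = kg·m²·s⁻².
  So J⁻¹ = kg⁻¹·m⁻²·s².
  C = s·A.
  lx = m⁻²·cd.
  W = kg·m²·s⁻³.
  Ω = kg·m²·s⁻³·A⁻².
  Combining: V·F·J⁻¹·C·s⁻¹·lx·W·Ω·A⁻²·m⁻¹ = (kg·m²·s⁻³·A⁻¹) · (kg⁻¹·m⁻²·s⁴·A²) · (kg⁻¹·m⁻²·s²) · (s·A) · s⁻¹ · (m⁻²·cd) · (kg·m²·s⁻³) · (kg·m²·s⁻³·A⁻²) · A⁻² · m⁻¹ = kg·m⁻¹·s⁻³·A⁻²·cd.
Left is m⁻³·A⁻²·cd; right is kg·m⁻¹·s⁻³·A⁻²·cd — different.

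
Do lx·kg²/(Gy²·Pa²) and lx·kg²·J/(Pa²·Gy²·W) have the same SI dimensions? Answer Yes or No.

No

Left side:
  lx = lm/m² (illuminance = luminous flux per area),
      = m⁻²·cd.
  Gy = J/kg (absorbed dose = energy per mass),
      = m²·s⁻².
  So Gy⁻² = m⁻⁴·s⁴.
  Pa = N/m² (pressure = force per area),
      = kg·m⁻¹·s⁻².
  So Pa⁻² = kg⁻²·m²·s⁴.
  Combining: lx·Gy⁻²·kg²·Pa⁻² = (m⁻²·cd) · (m⁻⁴·s⁴) · kg² · (kg⁻²·m²·s⁴) = m⁻⁴·s⁸·cd.
Right side:
  lx = m⁻²·cd.
  Pa = kg·m⁻¹·s⁻².
  So Pa⁻² = kg⁻²·m²·s⁴.
  Gy = m²·s⁻².
  So Gy⁻² = m⁻⁴·s⁴.
  W = kg·m²·s⁻³.
  So W⁻¹ = kg⁻¹·m⁻²·s³.
  J = kg·m²·s⁻².
  Combining: lx·Pa⁻²·Gy⁻²·W⁻¹·kg²·J = (m⁻²·cd) · (kg⁻²·m²·s⁴) · (m⁻⁴·s⁴) · (kg⁻¹·m⁻²·s³) · kg² · (kg·m²·s⁻²) = m⁻⁴·s⁹·cd.
Left is m⁻⁴·s⁸·cd; right is m⁻⁴·s⁹·cd — different.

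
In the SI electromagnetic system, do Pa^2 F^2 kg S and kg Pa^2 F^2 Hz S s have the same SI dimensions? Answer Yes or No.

Yes

Left side:
  Pa = N/m² (pressure = force per area),
      = kg·m⁻¹·s⁻².
  So Pa² = kg²·m⁻²·s⁻⁴.
  F = C/V (capacitance = charge per voltage),
      = A·s/(kg·m²·s⁻³·A⁻¹) (substituting C and V),
      = kg⁻¹·m⁻²·s⁴·A².
  So F² = kg⁻²·m⁻⁴·s⁸·A⁴.
  S = 1/Ω (conductance is reciprocal resistance),
      = kg⁻¹·m⁻²·s³·A².
  Combining: Pa²·F²·kg·S = (kg²·m⁻²·s⁻⁴) · (kg⁻²·m⁻⁴·s⁸·A⁴) · kg · (kg⁻¹·m⁻²·s³·A²) = m⁻⁸·s⁷·A⁶.
Right side:
  Pa = kg·m⁻¹·s⁻².
  So Pa² = kg²·m⁻²·s⁻⁴.
  F = kg⁻¹·m⁻²·s⁴·A².
  So F² = kg⁻²·m⁻⁴·s⁸·A⁴.
  Hz = s⁻¹.
  S = kg⁻¹·m⁻²·s³·A².
  Combining: kg·Pa²·F²·Hz·S·s = kg · (kg²·m⁻²·s⁻⁴) · (kg⁻²·m⁻⁴·s⁸·A⁴) · s⁻¹ · (kg⁻¹·m⁻²·s³·A²) · s = m⁻⁸·s⁷·A⁶.
Both reduce to m⁻⁸·s⁷·A⁶.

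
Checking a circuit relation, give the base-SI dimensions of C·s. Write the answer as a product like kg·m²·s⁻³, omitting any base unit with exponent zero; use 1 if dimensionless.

C = s·A.
Combining: C·s = (s·A) · s = s²·A.

s²·A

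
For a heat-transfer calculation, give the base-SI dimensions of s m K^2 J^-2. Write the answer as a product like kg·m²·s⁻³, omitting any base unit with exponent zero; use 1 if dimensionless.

J = N·m (work = force × distance),
    = kg·m²·s⁻².
So J⁻² = kg⁻²·m⁻⁴·s⁴.
Combining: s·m·K²·J⁻² = s · m · K² · (kg⁻²·m⁻⁴·s⁴) = kg⁻²·m⁻³·s⁵·K².

kg⁻²·m⁻³·s⁵·K²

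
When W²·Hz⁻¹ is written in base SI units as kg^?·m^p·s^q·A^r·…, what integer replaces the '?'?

2

W = kg·m²·s⁻³.
So W² = kg²·m⁴·s⁻⁶.
Hz = s⁻¹.
So Hz⁻¹ = s.
Combining: W²·Hz⁻¹ = (kg²·m⁴·s⁻⁶) · s = kg²·m⁴·s⁻⁵.
The exponent of kg is 2.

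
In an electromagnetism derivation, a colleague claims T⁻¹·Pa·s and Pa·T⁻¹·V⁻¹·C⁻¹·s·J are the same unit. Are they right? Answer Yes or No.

Yes

Left side:
  T = kg·s⁻²·A⁻¹.
  So T⁻¹ = kg⁻¹·s²·A.
  Pa = kg·m⁻¹·s⁻².
  Combining: T⁻¹·Pa·s = (kg⁻¹·s²·A) · (kg·m⁻¹·s⁻²) · s = m⁻¹·s·A.
Right side:
  Pa = kg·m⁻¹·s⁻².
  T = kg·s⁻²·A⁻¹.
  So T⁻¹ = kg⁻¹·s²·A.
  V = kg·m²·s⁻³·A⁻¹.
  So V⁻¹ = kg⁻¹·m⁻²·s³·A.
  C = s·A.
  So C⁻¹ = s⁻¹·A⁻¹.
  J = kg·m²·s⁻².
  Combining: Pa·T⁻¹·V⁻¹·C⁻¹·s·J = (kg·m⁻¹·s⁻²) · (kg⁻¹·s²·A) · (kg⁻¹·m⁻²·s³·A) · (s⁻¹·A⁻¹) · s · (kg·m²·s⁻²) = m⁻¹·s·A.
Both reduce to m⁻¹·s·A.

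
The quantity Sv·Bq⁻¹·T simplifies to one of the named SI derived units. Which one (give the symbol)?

V

Sv = J/kg (equivalent dose = energy per mass),
    = m²·s⁻².
Bq = 1/s = s⁻¹ (activity is decays per second).
So Bq⁻¹ = s.
T = Wb/m² (flux density = flux per area),
    = kg·s⁻²·A⁻¹.
Combining: Sv·Bq⁻¹·T = (m²·s⁻²) · s · (kg·s⁻²·A⁻¹) = kg·m²·s⁻³·A⁻¹.
kg·m²·s⁻³·A⁻¹ is the base-SI form of the volt.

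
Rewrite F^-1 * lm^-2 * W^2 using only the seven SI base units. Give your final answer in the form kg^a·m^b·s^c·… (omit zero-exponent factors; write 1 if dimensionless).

kg³·m⁶·s⁻¹⁰·A⁻²·cd⁻²

F = kg⁻¹·m⁻²·s⁴·A².
So F⁻¹ = kg·m²·s⁻⁴·A⁻².
lm = cd.
So lm⁻² = cd⁻².
W = kg·m²·s⁻³.
So W² = kg²·m⁴·s⁻⁶.
Combining: F⁻¹·lm⁻²·W² = (kg·m²·s⁻⁴·A⁻²) · cd⁻² · (kg²·m⁴·s⁻⁶) = kg³·m⁶·s⁻¹⁰·A⁻²·cd⁻².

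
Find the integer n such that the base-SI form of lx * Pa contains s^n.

lx = lm/m² (illuminance = luminous flux per area),
    = m⁻²·cd.
Pa = N/m² (pressure = force per area),
    = kg·m⁻¹·s⁻².
Combining: lx·Pa = (m⁻²·cd) · (kg·m⁻¹·s⁻²) = kg·m⁻³·s⁻²·cd.
The exponent of s is -2.

-2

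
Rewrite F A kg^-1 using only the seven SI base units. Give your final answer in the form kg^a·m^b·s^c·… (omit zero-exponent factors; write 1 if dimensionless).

kg⁻²·m⁻²·s⁴·A³

F = kg⁻¹·m⁻²·s⁴·A².
Combining: F·A·kg⁻¹ = (kg⁻¹·m⁻²·s⁴·A²) · A · kg⁻¹ = kg⁻²·m⁻²·s⁴·A³.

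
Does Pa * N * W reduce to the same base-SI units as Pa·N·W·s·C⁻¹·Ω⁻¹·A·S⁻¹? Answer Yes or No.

Left side:
  Pa = kg·m⁻¹·s⁻².
  N = kg·m·s⁻².
  W = kg·m²·s⁻³.
  Combining: Pa·N·W = (kg·m⁻¹·s⁻²) · (kg·m·s⁻²) · (kg·m²·s⁻³) = kg³·m²·s⁻⁷.
Right side:
  Pa = N/m² (pressure = force per area),
      = kg·m⁻¹·s⁻².
  N = kg·m/s² = kg·m·s⁻² (force = mass × acceleration).
  W = J/s (power = energy per time),
      = kg·m²·s⁻³.
  C = A·s = s·A (charge = current × time).
  So C⁻¹ = s⁻¹·A⁻¹.
  Ω = V/A (resistance = voltage per current),
      = kg·m²·s⁻³·A⁻².
  So Ω⁻¹ = kg⁻¹·m⁻²·s³·A².
  S = 1/Ω (conductance is reciprocal resistance),
      = kg⁻¹·m⁻²·s³·A².
  So S⁻¹ = kg·m²·s⁻³·A⁻².
  Combining: Pa·N·W·s·C⁻¹·Ω⁻¹·A·S⁻¹ = (kg·m⁻¹·s⁻²) · (kg·m·s⁻²) · (kg·m²·s⁻³) · s · (s⁻¹·A⁻¹) · (kg⁻¹·m⁻²·s³·A²) · A · (kg·m²·s⁻³·A⁻²) = kg³·m²·s⁻⁷.
Both reduce to kg³·m²·s⁻⁷.

Yes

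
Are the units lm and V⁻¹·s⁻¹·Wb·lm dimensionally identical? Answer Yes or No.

Left side:
  lm = cd.
Right side:
  V = W/A (potential = power per current),
      = kg·m²·s⁻³·A⁻¹.
  So V⁻¹ = kg⁻¹·m⁻²·s³·A.
  Wb = V·s (flux: a volt is a weber per second),
      = kg·m²·s⁻²·A⁻¹.
  lm = cd·sr = cd (luminous flux; sr is dimensionless).
  Combining: V⁻¹·s⁻¹·Wb·lm = (kg⁻¹·m⁻²·s³·A) · s⁻¹ · (kg·m²·s⁻²·A⁻¹) · cd = cd.
Both reduce to cd.

Yes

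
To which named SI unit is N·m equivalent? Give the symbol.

N = kg·m/s² = kg·m·s⁻² (force = mass × acceleration).
Combining: N·m = (kg·m·s⁻²) · m = kg·m²·s⁻².
kg·m²·s⁻² is the base-SI form of the joule.

J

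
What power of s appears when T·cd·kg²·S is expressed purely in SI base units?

1

T = Wb/m² (flux density = flux per area),
    = kg·s⁻²·A⁻¹.
S = 1/Ω (conductance is reciprocal resistance),
    = kg⁻¹·m⁻²·s³·A².
Combining: T·cd·kg²·S = (kg·s⁻²·A⁻¹) · cd · kg² · (kg⁻¹·m⁻²·s³·A²) = kg²·m⁻²·s·A·cd.
The exponent of s is 1.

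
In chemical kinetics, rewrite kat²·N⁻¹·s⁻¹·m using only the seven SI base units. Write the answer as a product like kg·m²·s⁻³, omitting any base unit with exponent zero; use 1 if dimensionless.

kg⁻¹·s⁻¹·mol²

kat = s⁻¹·mol.
So kat² = s⁻²·mol².
N = kg·m·s⁻².
So N⁻¹ = kg⁻¹·m⁻¹·s².
Combining: kat²·N⁻¹·s⁻¹·m = (s⁻²·mol²) · (kg⁻¹·m⁻¹·s²) · s⁻¹ · m = kg⁻¹·s⁻¹·mol².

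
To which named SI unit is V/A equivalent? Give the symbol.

Ω

V = W/A (potential = power per current),
    = kg·m²·s⁻³·A⁻¹.
Combining: V·A⁻¹ = (kg·m²·s⁻³·A⁻¹) · A⁻¹ = kg·m²·s⁻³·A⁻².
kg·m²·s⁻³·A⁻² is the base-SI form of the ohm.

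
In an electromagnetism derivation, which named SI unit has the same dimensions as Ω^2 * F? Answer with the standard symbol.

H

Ω = V/A (resistance = voltage per current),
    = kg·m²·s⁻³·A⁻².
So Ω² = kg²·m⁴·s⁻⁶·A⁻⁴.
F = C/V (capacitance = charge per voltage),
    = A·s/(kg·m²·s⁻³·A⁻¹) (substituting C and V),
    = kg⁻¹·m⁻²·s⁴·A².
Combining: Ω²·F = (kg²·m⁴·s⁻⁶·A⁻⁴) · (kg⁻¹·m⁻²·s⁴·A²) = kg·m²·s⁻²·A⁻².
kg·m²·s⁻²·A⁻² is the base-SI form of the henry.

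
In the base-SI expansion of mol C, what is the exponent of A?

C = s·A.
Combining: mol·C = mol · (s·A) = s·A·mol.
The exponent of A is 1.

1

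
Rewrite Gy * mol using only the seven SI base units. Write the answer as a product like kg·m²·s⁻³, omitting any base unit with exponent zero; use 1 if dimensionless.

Gy = J/kg (absorbed dose = energy per mass),
    = m²·s⁻².
Combining: Gy·mol = (m²·s⁻²) · mol = m²·s⁻²·mol.

m²·s⁻²·mol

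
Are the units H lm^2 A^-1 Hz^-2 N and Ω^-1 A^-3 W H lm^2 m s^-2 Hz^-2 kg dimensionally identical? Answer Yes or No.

Left side:
  H = kg·m²·s⁻²·A⁻².
  lm = cd.
  So lm² = cd².
  Hz = s⁻¹.
  So Hz⁻² = s².
  N = kg·m·s⁻².
  Combining: H·lm²·A⁻¹·Hz⁻²·N = (kg·m²·s⁻²·A⁻²) · cd² · A⁻¹ · s² · (kg·m·s⁻²) = kg²·m³·s⁻²·A⁻³·cd².
Right side:
  Ω = V/A (resistance = voltage per current),
      = kg·m²·s⁻³·A⁻².
  So Ω⁻¹ = kg⁻¹·m⁻²·s³·A².
  W = J/s (power = energy per time),
      = kg·m²·s⁻³.
  H = Wb/A (inductance = flux per current),
      = kg·m²·s⁻²·A⁻².
  lm = cd·sr = cd (luminous flux; sr is dimensionless).
  So lm² = cd².
  Hz = 1/s = s⁻¹ (frequency is cycles per second).
  So Hz⁻² = s².
  Combining: Ω⁻¹·A⁻³·W·H·lm²·m·s⁻²·Hz⁻²·kg = (kg⁻¹·m⁻²·s³·A²) · A⁻³ · (kg·m²·s⁻³) · (kg·m²·s⁻²·A⁻²) · cd² · m · s⁻² · s² · kg = kg²·m³·s⁻²·A⁻³·cd².
Both reduce to kg²·m³·s⁻²·A⁻³·cd².

Yes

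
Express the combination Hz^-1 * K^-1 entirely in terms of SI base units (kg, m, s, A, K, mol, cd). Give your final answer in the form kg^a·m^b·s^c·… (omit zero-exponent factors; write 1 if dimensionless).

s·K⁻¹

Hz = s⁻¹.
So Hz⁻¹ = s.
Combining: Hz⁻¹·K⁻¹ = s · K⁻¹ = s·K⁻¹.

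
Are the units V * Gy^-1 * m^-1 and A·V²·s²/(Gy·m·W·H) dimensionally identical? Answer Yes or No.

No

Left side:
  V = W/A (potential = power per current),
      = kg·m²·s⁻³·A⁻¹.
  Gy = J/kg (absorbed dose = energy per mass),
      = m²·s⁻².
  So Gy⁻¹ = m⁻²·s².
  Combining: V·Gy⁻¹·m⁻¹ = (kg·m²·s⁻³·A⁻¹) · (m⁻²·s²) · m⁻¹ = kg·m⁻¹·s⁻¹·A⁻¹.
Right side:
  V = W/A (potential = power per current),
      = kg·m²·s⁻³·A⁻¹.
  So V² = kg²·m⁴·s⁻⁶·A⁻².
  Gy = J/kg (absorbed dose = energy per mass),
      = m²·s⁻².
  So Gy⁻¹ = m⁻²·s².
  W = J/s (power = energy per time),
      = kg·m²·s⁻³.
  So W⁻¹ = kg⁻¹·m⁻²·s³.
  H = Wb/A (inductance = flux per current),
      = kg·m²·s⁻²·A⁻².
  So H⁻¹ = kg⁻¹·m⁻²·s²·A².
  Combining: A·V²·Gy⁻¹·s²·m⁻¹·W⁻¹·H⁻¹ = A · (kg²·m⁴·s⁻⁶·A⁻²) · (m⁻²·s²) · s² · m⁻¹ · (kg⁻¹·m⁻²·s³) · (kg⁻¹·m⁻²·s²·A²) = m⁻³·s³·A.
Left is kg·m⁻¹·s⁻¹·A⁻¹; right is m⁻³·s³·A — different.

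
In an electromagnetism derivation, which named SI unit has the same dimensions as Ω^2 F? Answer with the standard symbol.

Ω = V/A (resistance = voltage per current),
    = kg·m²·s⁻³·A⁻².
So Ω² = kg²·m⁴·s⁻⁶·A⁻⁴.
F = C/V (capacitance = charge per voltage),
    = A·s/(kg·m²·s⁻³·A⁻¹) (substituting C and V),
    = kg⁻¹·m⁻²·s⁴·A².
Combining: Ω²·F = (kg²·m⁴·s⁻⁶·A⁻⁴) · (kg⁻¹·m⁻²·s⁴·A²) = kg·m²·s⁻²·A⁻².
kg·m²·s⁻²·A⁻² is the base-SI form of the henry.

H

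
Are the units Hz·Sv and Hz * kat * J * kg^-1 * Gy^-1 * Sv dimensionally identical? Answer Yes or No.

Left side:
  Hz = s⁻¹.
  Sv = m²·s⁻².
  Combining: Hz·Sv = s⁻¹ · (m²·s⁻²) = m²·s⁻³.
Right side:
  Hz = 1/s = s⁻¹ (frequency is cycles per second).
  kat = mol/s = s⁻¹·mol (catalytic activity).
  J = N·m (work = force × distance),
      = kg·m²·s⁻².
  Gy = J/kg (absorbed dose = energy per mass),
      = m²·s⁻².
  So Gy⁻¹ = m⁻²·s².
  Sv = J/kg (equivalent dose = energy per mass),
      = m²·s⁻².
  Combining: Hz·kat·J·kg⁻¹·Gy⁻¹·Sv = s⁻¹ · (s⁻¹·mol) · (kg·m²·s⁻²) · kg⁻¹ · (m⁻²·s²) · (m²·s⁻²) = m²·s⁻⁴·mol.
Left is m²·s⁻³; right is m²·s⁻⁴·mol — different.

No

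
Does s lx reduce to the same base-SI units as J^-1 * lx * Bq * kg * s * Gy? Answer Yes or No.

No

Left side:
  lx = lm/m² (illuminance = luminous flux per area),
      = m⁻²·cd.
  Combining: s·lx = s · (m⁻²·cd) = m⁻²·s·cd.
Right side:
  J = N·m (work = force × distance),
      = kg·m²·s⁻².
  So J⁻¹ = kg⁻¹·m⁻²·s².
  lx = lm/m² (illuminance = luminous flux per area),
      = m⁻²·cd.
  Bq = 1/s = s⁻¹ (activity is decays per second).
  Gy = J/kg (absorbed dose = energy per mass),
      = m²·s⁻².
  Combining: J⁻¹·lx·Bq·kg·s·Gy = (kg⁻¹·m⁻²·s²) · (m⁻²·cd) · s⁻¹ · kg · s · (m²·s⁻²) = m⁻²·cd.
Left is m⁻²·s·cd; right is m⁻²·cd — different.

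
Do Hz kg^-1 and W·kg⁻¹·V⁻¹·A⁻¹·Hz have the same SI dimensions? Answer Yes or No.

Yes

Left side:
  Hz = 1/s = s⁻¹ (frequency is cycles per second).
  Combining: Hz·kg⁻¹ = s⁻¹ · kg⁻¹ = kg⁻¹·s⁻¹.
Right side:
  W = J/s (power = energy per time),
      = kg·m²·s⁻³.
  V = W/A (potential = power per current),
      = kg·m²·s⁻³·A⁻¹.
  So V⁻¹ = kg⁻¹·m⁻²·s³·A.
  Hz = 1/s = s⁻¹ (frequency is cycles per second).
  Combining: W·kg⁻¹·V⁻¹·A⁻¹·Hz = (kg·m²·s⁻³) · kg⁻¹ · (kg⁻¹·m⁻²·s³·A) · A⁻¹ · s⁻¹ = kg⁻¹·s⁻¹.
Both reduce to kg⁻¹·s⁻¹.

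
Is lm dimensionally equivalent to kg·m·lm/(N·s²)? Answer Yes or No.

Left side:
  lm = cd.
Right side:
  N = kg·m·s⁻².
  So N⁻¹ = kg⁻¹·m⁻¹·s².
  lm = cd.
  Combining: N⁻¹·s⁻²·kg·m·lm = (kg⁻¹·m⁻¹·s²) · s⁻² · kg · m · cd = cd.
Both reduce to cd.

Yes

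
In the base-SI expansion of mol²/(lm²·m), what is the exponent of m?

lm = cd.
So lm⁻² = cd⁻².
Combining: mol²·lm⁻²·m⁻¹ = mol² · cd⁻² · m⁻¹ = m⁻¹·mol²·cd⁻².
The exponent of m is -1.

-1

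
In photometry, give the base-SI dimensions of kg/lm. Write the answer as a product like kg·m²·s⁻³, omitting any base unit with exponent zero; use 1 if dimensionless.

kg·cd⁻¹

lm = cd·sr = cd (luminous flux; sr is dimensionless).
So lm⁻¹ = cd⁻¹.
Combining: kg·lm⁻¹ = kg · cd⁻¹ = kg·cd⁻¹.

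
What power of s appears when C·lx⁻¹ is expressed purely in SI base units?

1

C = s·A.
lx = m⁻²·cd.
So lx⁻¹ = m²·cd⁻¹.
Combining: C·lx⁻¹ = (s·A) · (m²·cd⁻¹) = m²·s·A·cd⁻¹.
The exponent of s is 1.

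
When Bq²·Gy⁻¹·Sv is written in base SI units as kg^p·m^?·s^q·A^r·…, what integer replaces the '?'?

Bq = 1/s = s⁻¹ (activity is decays per second).
So Bq² = s⁻².
Gy = J/kg (absorbed dose = energy per mass),
    = m²·s⁻².
So Gy⁻¹ = m⁻²·s².
Sv = J/kg (equivalent dose = energy per mass),
    = m²·s⁻².
Combining: Bq²·Gy⁻¹·Sv = s⁻² · (m⁻²·s²) · (m²·s⁻²) = s⁻².
The exponent of m is 0.

0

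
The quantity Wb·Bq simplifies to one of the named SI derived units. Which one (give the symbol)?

Wb = V·s (flux: a volt is a weber per second),
    = kg·m²·s⁻²·A⁻¹.
Bq = 1/s = s⁻¹ (activity is decays per second).
Combining: Wb·Bq = (kg·m²·s⁻²·A⁻¹) · s⁻¹ = kg·m²·s⁻³·A⁻¹.
kg·m²·s⁻³·A⁻¹ is the base-SI form of the volt.

V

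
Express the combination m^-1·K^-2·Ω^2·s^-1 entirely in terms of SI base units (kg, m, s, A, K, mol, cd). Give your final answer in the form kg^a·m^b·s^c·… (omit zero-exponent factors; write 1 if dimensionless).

kg²·m³·s⁻⁷·A⁻⁴·K⁻²

Ω = V/A (resistance = voltage per current),
    = kg·m²·s⁻³·A⁻².
So Ω² = kg²·m⁴·s⁻⁶·A⁻⁴.
Combining: m⁻¹·K⁻²·Ω²·s⁻¹ = m⁻¹ · K⁻² · (kg²·m⁴·s⁻⁶·A⁻⁴) · s⁻¹ = kg²·m³·s⁻⁷·A⁻⁴·K⁻².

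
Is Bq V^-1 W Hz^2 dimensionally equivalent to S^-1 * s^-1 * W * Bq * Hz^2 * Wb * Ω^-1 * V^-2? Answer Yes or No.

Left side:
  Bq = 1/s = s⁻¹ (activity is decays per second).
  V = W/A (potential = power per current),
      = kg·m²·s⁻³·A⁻¹.
  So V⁻¹ = kg⁻¹·m⁻²·s³·A.
  W = J/s (power = energy per time),
      = kg·m²·s⁻³.
  Hz = 1/s = s⁻¹ (frequency is cycles per second).
  So Hz² = s⁻².
  Combining: Bq·V⁻¹·W·Hz² = s⁻¹ · (kg⁻¹·m⁻²·s³·A) · (kg·m²·s⁻³) · s⁻² = s⁻³·A.
Right side:
  S = 1/Ω (conductance is reciprocal resistance),
      = kg⁻¹·m⁻²·s³·A².
  So S⁻¹ = kg·m²·s⁻³·A⁻².
  W = J/s (power = energy per time),
      = kg·m²·s⁻³.
  Bq = 1/s = s⁻¹ (activity is decays per second).
  Hz = 1/s = s⁻¹ (frequency is cycles per second).
  So Hz² = s⁻².
  Wb = V·s (flux: a volt is a weber per second),
      = kg·m²·s⁻²·A⁻¹.
  Ω = V/A (resistance = voltage per current),
      = kg·m²·s⁻³·A⁻².
  So Ω⁻¹ = kg⁻¹·m⁻²·s³·A².
  V = W/A (potential = power per current),
      = kg·m²·s⁻³·A⁻¹.
  So V⁻² = kg⁻²·m⁻⁴·s⁶·A².
  Combining: S⁻¹·s⁻¹·W·Bq·Hz²·Wb·Ω⁻¹·V⁻² = (kg·m²·s⁻³·A⁻²) · s⁻¹ · (kg·m²·s⁻³) · s⁻¹ · s⁻² · (kg·m²·s⁻²·A⁻¹) · (kg⁻¹·m⁻²·s³·A²) · (kg⁻²·m⁻⁴·s⁶·A²) = s⁻³·A.
Both reduce to s⁻³·A.

Yes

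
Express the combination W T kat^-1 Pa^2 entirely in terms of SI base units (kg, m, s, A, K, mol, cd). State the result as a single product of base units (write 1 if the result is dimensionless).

W = J/s (power = energy per time),
    = kg·m²·s⁻³.
T = Wb/m² (flux density = flux per area),
    = kg·s⁻²·A⁻¹.
kat = mol/s = s⁻¹·mol (catalytic activity).
So kat⁻¹ = s·mol⁻¹.
Pa = N/m² (pressure = force per area),
    = kg·m⁻¹·s⁻².
So Pa² = kg²·m⁻²·s⁻⁴.
Combining: W·T·kat⁻¹·Pa² = (kg·m²·s⁻³) · (kg·s⁻²·A⁻¹) · (s·mol⁻¹) · (kg²·m⁻²·s⁻⁴) = kg⁴·s⁻⁸·A⁻¹·mol⁻¹.

kg⁴·s⁻⁸·A⁻¹·mol⁻¹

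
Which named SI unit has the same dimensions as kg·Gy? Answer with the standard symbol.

J

Gy = m²·s⁻².
Combining: kg·Gy = kg · (m²·s⁻²) = kg·m²·s⁻².
kg·m²·s⁻² is the base-SI form of the joule.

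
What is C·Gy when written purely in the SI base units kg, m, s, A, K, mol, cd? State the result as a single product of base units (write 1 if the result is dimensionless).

m²·s⁻¹·A

C = s·A.
Gy = m²·s⁻².
Combining: C·Gy = (s·A) · (m²·s⁻²) = m²·s⁻¹·A.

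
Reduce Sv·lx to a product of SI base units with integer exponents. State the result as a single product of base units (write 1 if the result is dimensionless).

Sv = J/kg (equivalent dose = energy per mass),
    = m²·s⁻².
lx = lm/m² (illuminance = luminous flux per area),
    = m⁻²·cd.
Combining: Sv·lx = (m²·s⁻²) · (m⁻²·cd) = s⁻²·cd.

s⁻²·cd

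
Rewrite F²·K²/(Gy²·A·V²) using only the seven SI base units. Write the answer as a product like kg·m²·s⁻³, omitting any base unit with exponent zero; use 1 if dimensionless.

kg⁻⁴·m⁻¹²·s¹⁸·A⁵·K²

F = kg⁻¹·m⁻²·s⁴·A².
So F² = kg⁻²·m⁻⁴·s⁸·A⁴.
Gy = m²·s⁻².
So Gy⁻² = m⁻⁴·s⁴.
V = kg·m²·s⁻³·A⁻¹.
So V⁻² = kg⁻²·m⁻⁴·s⁶·A².
Combining: F²·K²·Gy⁻²·A⁻¹·V⁻² = (kg⁻²·m⁻⁴·s⁸·A⁴) · K² · (m⁻⁴·s⁴) · A⁻¹ · (kg⁻²·m⁻⁴·s⁶·A²) = kg⁻⁴·m⁻¹²·s¹⁸·A⁵·K².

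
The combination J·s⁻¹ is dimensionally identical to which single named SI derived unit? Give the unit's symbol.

W

J = N·m (work = force × distance),
    = kg·m²·s⁻².
Combining: J·s⁻¹ = (kg·m²·s⁻²) · s⁻¹ = kg·m²·s⁻³.
kg·m²·s⁻³ is the base-SI form of the watt.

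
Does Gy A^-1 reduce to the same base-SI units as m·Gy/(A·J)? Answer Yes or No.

Left side:
  Gy = m²·s⁻².
  Combining: Gy·A⁻¹ = (m²·s⁻²) · A⁻¹ = m²·s⁻²·A⁻¹.
Right side:
  J = kg·m²·s⁻².
  So J⁻¹ = kg⁻¹·m⁻²·s².
  Gy = m²·s⁻².
  Combining: m·A⁻¹·J⁻¹·Gy = m · A⁻¹ · (kg⁻¹·m⁻²·s²) · (m²·s⁻²) = kg⁻¹·m·A⁻¹.
Left is m²·s⁻²·A⁻¹; right is kg⁻¹·m·A⁻¹ — different.

No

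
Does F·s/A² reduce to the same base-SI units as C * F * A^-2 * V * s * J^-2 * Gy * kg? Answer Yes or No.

Yes

Left side:
  F = kg⁻¹·m⁻²·s⁴·A².
  Combining: F·A⁻²·s = (kg⁻¹·m⁻²·s⁴·A²) · A⁻² · s = kg⁻¹·m⁻²·s⁵.
Right side:
  C = s·A.
  F = kg⁻¹·m⁻²·s⁴·A².
  V = kg·m²·s⁻³·A⁻¹.
  J = kg·m²·s⁻².
  So J⁻² = kg⁻²·m⁻⁴·s⁴.
  Gy = m²·s⁻².
  Combining: C·F·A⁻²·V·s·J⁻²·Gy·kg = (s·A) · (kg⁻¹·m⁻²·s⁴·A²) · A⁻² · (kg·m²·s⁻³·A⁻¹) · s · (kg⁻²·m⁻⁴·s⁴) · (m²·s⁻²) · kg = kg⁻¹·m⁻²·s⁵.
Both reduce to kg⁻¹·m⁻²·s⁵.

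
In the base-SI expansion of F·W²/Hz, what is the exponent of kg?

Hz = 1/s = s⁻¹ (frequency is cycles per second).
So Hz⁻¹ = s.
F = C/V (capacitance = charge per voltage),
    = A·s/(kg·m²·s⁻³·A⁻¹) (substituting C and V),
    = kg⁻¹·m⁻²·s⁴·A².
W = J/s (power = energy per time),
    = kg·m²·s⁻³.
So W² = kg²·m⁴·s⁻⁶.
Combining: Hz⁻¹·F·W² = s · (kg⁻¹·m⁻²·s⁴·A²) · (kg²·m⁴·s⁻⁶) = kg·m²·s⁻¹·A².
The exponent of kg is 1.

1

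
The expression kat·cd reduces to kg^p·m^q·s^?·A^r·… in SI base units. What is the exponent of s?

-1

kat = mol/s = s⁻¹·mol (catalytic activity).
Combining: kat·cd = (s⁻¹·mol) · cd = s⁻¹·mol·cd.
The exponent of s is -1.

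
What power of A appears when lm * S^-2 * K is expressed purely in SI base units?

lm = cd.
S = kg⁻¹·m⁻²·s³·A².
So S⁻² = kg²·m⁴·s⁻⁶·A⁻⁴.
Combining: lm·S⁻²·K = cd · (kg²·m⁴·s⁻⁶·A⁻⁴) · K = kg²·m⁴·s⁻⁶·A⁻⁴·K·cd.
The exponent of A is -4.

-4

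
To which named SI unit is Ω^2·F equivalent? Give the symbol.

H

Ω = kg·m²·s⁻³·A⁻².
So Ω² = kg²·m⁴·s⁻⁶·A⁻⁴.
F = kg⁻¹·m⁻²·s⁴·A².
Combining: Ω²·F = (kg²·m⁴·s⁻⁶·A⁻⁴) · (kg⁻¹·m⁻²·s⁴·A²) = kg·m²·s⁻²·A⁻².
kg·m²·s⁻²·A⁻² is the base-SI form of the henry.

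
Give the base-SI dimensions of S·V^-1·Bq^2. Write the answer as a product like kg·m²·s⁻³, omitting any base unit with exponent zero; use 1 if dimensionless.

kg⁻²·m⁻⁴·s⁴·A³

S = 1/Ω (conductance is reciprocal resistance),
    = kg⁻¹·m⁻²·s³·A².
V = W/A (potential = power per current),
    = kg·m²·s⁻³·A⁻¹.
So V⁻¹ = kg⁻¹·m⁻²·s³·A.
Bq = 1/s = s⁻¹ (activity is decays per second).
So Bq² = s⁻².
Combining: S·V⁻¹·Bq² = (kg⁻¹·m⁻²·s³·A²) · (kg⁻¹·m⁻²·s³·A) · s⁻² = kg⁻²·m⁻⁴·s⁴·A³.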